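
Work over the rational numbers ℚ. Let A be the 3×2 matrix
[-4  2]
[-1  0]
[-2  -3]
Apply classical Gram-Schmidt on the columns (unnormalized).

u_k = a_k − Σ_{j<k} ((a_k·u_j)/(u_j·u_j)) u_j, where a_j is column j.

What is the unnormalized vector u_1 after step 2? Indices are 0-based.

u_1 = (34/21, -2/21, -67/21)

Step 1: u_0 = a_0 = (-4, -1, -2).
Step 2: u_1 = a_1 − (-2/21)·u_0 = (34/21, -2/21, -67/21).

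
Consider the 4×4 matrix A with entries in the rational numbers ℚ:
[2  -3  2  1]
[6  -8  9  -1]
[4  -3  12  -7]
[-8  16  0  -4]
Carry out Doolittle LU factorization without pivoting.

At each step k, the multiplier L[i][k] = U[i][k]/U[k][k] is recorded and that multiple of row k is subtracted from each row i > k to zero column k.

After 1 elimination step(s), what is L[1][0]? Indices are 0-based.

L[1][0] = 3

Step 1: pivot at (0,0) is 2.
  row1 ← row1 − (3)·row0  ⇒  L[1][0]=3, U row1=(0, 1, 3, -4)
  row2 ← row2 − (2)·row0  ⇒  L[2][0]=2, U row2=(0, 3, 8, -9)
  row3 ← row3 − (-4)·row0  ⇒  L[3][0]=-4, U row3=(0, 4, 8, 0)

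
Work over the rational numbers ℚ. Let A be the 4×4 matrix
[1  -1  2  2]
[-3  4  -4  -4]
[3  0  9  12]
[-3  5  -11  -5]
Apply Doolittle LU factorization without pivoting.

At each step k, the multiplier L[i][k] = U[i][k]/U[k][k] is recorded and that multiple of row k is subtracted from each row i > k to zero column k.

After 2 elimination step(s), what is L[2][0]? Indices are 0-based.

Step 1: pivot at (0,0) is 1.
  row1 ← row1 − (-3)·row0  ⇒  L[1][0]=-3, U row1=(0, 1, 2, 2)
  row2 ← row2 − (3)·row0  ⇒  L[2][0]=3, U row2=(0, 3, 3, 6)
  row3 ← row3 − (-3)·row0  ⇒  L[3][0]=-3, U row3=(0, 2, -5, 1)
Step 2: pivot at (1,1) is 1.
  row2 ← row2 − (3)·row1  ⇒  L[2][1]=3, U row2=(0, 0, -3, 0)
  row3 ← row3 − (2)·row1  ⇒  L[3][1]=2, U row3=(0, 0, -9, -3)

L[2][0] = 3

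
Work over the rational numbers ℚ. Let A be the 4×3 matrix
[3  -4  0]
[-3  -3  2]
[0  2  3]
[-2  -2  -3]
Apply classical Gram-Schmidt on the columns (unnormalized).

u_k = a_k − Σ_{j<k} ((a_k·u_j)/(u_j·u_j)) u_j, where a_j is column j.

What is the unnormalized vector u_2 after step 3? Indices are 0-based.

Step 1: u_0 = a_0 = (3, -3, 0, -2).
Step 2: u_1 = a_1 − (1/22)·u_0 = (-91/22, -63/22, 2, -21/11).
Step 3: u_2 = a_2 − (0)·u_0 − (132/725)·u_1 = (546/725, 1828/725, 1911/725, -1923/725).

u_2 = (546/725, 1828/725, 1911/725, -1923/725)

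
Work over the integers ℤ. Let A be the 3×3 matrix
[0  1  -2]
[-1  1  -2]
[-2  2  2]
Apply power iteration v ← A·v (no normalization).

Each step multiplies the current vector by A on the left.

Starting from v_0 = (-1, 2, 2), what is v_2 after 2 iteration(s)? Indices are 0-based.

v_2 = (-21, -19, 22)

v_0 = (-1, 2, 2).
v_1 = A·v_0 = (-2, -1, 10).
v_2 = A·v_1 = (-21, -19, 22).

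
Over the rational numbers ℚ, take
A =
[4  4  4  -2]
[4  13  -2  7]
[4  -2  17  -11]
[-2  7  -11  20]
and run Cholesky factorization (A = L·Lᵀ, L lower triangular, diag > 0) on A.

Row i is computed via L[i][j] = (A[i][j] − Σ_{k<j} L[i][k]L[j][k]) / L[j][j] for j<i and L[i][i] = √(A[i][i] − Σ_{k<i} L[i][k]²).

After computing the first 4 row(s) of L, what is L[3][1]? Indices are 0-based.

Step 1: L[0][0] = √(4) = 2.
  L[1][0] = (4) / L[0][0] = 2.
Step 2: L[1][1] = √(9) = 3.
  L[2][0] = (4) / L[0][0] = 2.
  L[2][1] = (-6) / L[1][1] = -2.
Step 3: L[2][2] = √(9) = 3.
  L[3][0] = (-2) / L[0][0] = -1.
  L[3][1] = (9) / L[1][1] = 3.
  L[3][2] = (-3) / L[2][2] = -1.
Step 4: L[3][3] = √(9) = 3.

L[3][1] = 3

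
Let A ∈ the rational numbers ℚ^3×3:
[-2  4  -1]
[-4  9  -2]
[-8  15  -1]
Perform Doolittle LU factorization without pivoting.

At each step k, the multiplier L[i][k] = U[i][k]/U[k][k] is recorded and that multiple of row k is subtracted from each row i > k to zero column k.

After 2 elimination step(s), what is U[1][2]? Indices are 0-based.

U[1][2] = 0

[col 0] pivot -2
  R1 -= 2*R0 → (0, 1, 0)  (L[1][0] := 2)
  R2 -= 4*R0 → (0, -1, 3)  (L[2][0] := 4)
[col 1] pivot 1
  R2 -= -1*R1 → (0, 0, 3)  (L[2][1] := -1)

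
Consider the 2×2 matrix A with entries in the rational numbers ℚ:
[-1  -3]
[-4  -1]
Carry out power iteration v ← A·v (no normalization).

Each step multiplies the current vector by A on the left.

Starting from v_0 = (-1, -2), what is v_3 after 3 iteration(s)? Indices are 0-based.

v_0 = (-1, -2).
v_1 = A·v_0 = (7, 6).
v_2 = A·v_1 = (-25, -34).
v_3 = A·v_2 = (127, 134).

v_3 = (127, 134)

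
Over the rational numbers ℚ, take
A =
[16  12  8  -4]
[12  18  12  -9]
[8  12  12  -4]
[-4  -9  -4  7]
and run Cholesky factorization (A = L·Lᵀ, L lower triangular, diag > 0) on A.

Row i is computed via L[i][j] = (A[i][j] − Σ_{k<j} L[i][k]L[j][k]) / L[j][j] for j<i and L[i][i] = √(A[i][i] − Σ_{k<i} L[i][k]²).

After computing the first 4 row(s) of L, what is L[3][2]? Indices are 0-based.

L[3][2] = 1

Step 1: L[0][0] = √(16) = 4.
  L[1][0] = (12) / L[0][0] = 3.
Step 2: L[1][1] = √(9) = 3.
  L[2][0] = (8) / L[0][0] = 2.
  L[2][1] = (6) / L[1][1] = 2.
Step 3: L[2][2] = √(4) = 2.
  L[3][0] = (-4) / L[0][0] = -1.
  L[3][1] = (-6) / L[1][1] = -2.
  L[3][2] = (2) / L[2][2] = 1.
Step 4: L[3][3] = √(1) = 1.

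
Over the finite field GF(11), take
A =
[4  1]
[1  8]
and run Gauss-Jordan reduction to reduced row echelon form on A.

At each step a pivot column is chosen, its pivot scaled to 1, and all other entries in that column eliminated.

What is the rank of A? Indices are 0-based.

pivot(0,0)=4: scale R0 → (1, 3)
  clear (1,0): R1 −= (1)R0 → (0, 5)
pivot(1,1)=5: scale R1 → (0, 1)
  clear (0,1): R0 −= (3)R1 → (1, 0)

rank = 2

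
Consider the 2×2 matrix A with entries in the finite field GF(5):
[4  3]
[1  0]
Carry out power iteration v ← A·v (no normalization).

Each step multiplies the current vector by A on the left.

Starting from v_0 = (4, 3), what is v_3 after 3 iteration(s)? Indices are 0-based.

v_3 = (3, 2)

v_0 = (4, 3).
v_1 = A·v_0 = (0, 4).
v_2 = A·v_1 = (2, 0).
v_3 = A·v_2 = (3, 2).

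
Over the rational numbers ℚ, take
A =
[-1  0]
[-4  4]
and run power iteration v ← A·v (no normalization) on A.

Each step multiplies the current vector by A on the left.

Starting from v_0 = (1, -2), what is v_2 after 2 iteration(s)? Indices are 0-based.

v_2 = (1, -44)

v_0 = (1, -2).
v_1 = A·v_0 = (-1, -12).
v_2 = A·v_1 = (1, -44).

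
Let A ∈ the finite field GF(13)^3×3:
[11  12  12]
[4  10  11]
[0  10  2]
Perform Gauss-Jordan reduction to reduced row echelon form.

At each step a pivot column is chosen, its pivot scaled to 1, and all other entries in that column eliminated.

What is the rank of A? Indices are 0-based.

rank = 3

[1] R0 /= 11  ⇒  (1, 7, 7)
     R1 -= 4·R0  ⇒  (0, 8, 9)
[2] R1 /= 8  ⇒  (0, 1, 6)
     R0 -= 7·R1  ⇒  (1, 0, 4)
     R2 -= 10·R1  ⇒  (0, 0, 7)
[3] R2 /= 7  ⇒  (0, 0, 1)
     R0 -= 4·R2  ⇒  (1, 0, 0)
     R1 -= 6·R2  ⇒  (0, 1, 0)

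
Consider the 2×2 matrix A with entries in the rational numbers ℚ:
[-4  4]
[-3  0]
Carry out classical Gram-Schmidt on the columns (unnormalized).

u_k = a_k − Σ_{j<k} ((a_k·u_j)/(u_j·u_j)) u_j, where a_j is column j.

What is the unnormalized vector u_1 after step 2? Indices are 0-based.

u_1 = (36/25, -48/25)

Step 1: u_0 = a_0 = (-4, -3).
Step 2: u_1 = a_1 − (-16/25)·u_0 = (36/25, -48/25).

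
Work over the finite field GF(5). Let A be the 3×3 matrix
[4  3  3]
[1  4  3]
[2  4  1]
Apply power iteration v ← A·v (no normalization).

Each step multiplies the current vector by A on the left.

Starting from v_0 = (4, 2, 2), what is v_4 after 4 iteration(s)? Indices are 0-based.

v_0 = (4, 2, 2).
v_1 = A·v_0 = (3, 3, 3).
v_2 = A·v_1 = (0, 4, 1).
v_3 = A·v_2 = (0, 4, 2).
v_4 = A·v_3 = (3, 2, 3).

v_4 = (3, 2, 3)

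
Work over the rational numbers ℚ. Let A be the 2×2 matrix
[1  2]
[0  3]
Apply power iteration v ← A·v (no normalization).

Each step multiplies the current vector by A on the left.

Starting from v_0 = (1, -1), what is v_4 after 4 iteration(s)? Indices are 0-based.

v_4 = (-79, -81)

v_0 = (1, -1).
v_1 = A·v_0 = (-1, -3).
v_2 = A·v_1 = (-7, -9).
v_3 = A·v_2 = (-25, -27).
v_4 = A·v_3 = (-79, -81).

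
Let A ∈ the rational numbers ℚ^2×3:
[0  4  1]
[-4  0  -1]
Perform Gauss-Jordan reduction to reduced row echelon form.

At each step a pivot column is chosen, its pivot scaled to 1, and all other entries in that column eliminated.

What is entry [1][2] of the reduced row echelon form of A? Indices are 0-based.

[1] R0 <-> R1
[1] R0 /= -4  ⇒  (1, 0, 1/4)
[2] R1 /= 4  ⇒  (0, 1, 1/4)

M[1][2] = 1/4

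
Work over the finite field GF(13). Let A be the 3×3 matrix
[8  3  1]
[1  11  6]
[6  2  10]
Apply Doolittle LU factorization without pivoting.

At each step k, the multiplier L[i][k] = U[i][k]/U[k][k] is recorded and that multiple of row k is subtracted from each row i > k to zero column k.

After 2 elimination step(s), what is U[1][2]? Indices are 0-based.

U[1][2] = 1

[col 0] pivot 8
  R1 -= 5*R0 → (0, 9, 1)  (L[1][0] := 5)
  R2 -= 4*R0 → (0, 3, 6)  (L[2][0] := 4)
[col 1] pivot 9
  R2 -= 9*R1 → (0, 0, 10)  (L[2][1] := 9)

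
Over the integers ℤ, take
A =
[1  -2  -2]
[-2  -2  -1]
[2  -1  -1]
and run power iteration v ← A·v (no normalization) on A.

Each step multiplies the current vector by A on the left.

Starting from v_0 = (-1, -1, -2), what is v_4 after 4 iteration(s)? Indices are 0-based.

v_0 = (-1, -1, -2).
v_1 = A·v_0 = (5, 6, 1).
v_2 = A·v_1 = (-9, -23, 3).
v_3 = A·v_2 = (31, 61, 2).
v_4 = A·v_3 = (-95, -186, -1).

v_4 = (-95, -186, -1)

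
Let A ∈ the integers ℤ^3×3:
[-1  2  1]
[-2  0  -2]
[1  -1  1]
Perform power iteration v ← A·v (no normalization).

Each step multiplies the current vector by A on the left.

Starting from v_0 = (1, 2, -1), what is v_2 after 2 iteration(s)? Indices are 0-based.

v_0 = (1, 2, -1).
v_1 = A·v_0 = (2, 0, -2).
v_2 = A·v_1 = (-4, 0, 0).

v_2 = (-4, 0, 0)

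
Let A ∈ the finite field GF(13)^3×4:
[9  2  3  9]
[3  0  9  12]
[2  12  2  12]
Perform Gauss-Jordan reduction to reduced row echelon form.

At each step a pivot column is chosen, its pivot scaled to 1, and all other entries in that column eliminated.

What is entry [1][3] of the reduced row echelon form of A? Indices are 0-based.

pivot(0,0)=9: scale R0 → (1, 6, 9, 1)
  clear (1,0): R1 −= (3)R0 → (0, 8, 8, 9)
  clear (2,0): R2 −= (2)R0 → (0, 0, 10, 10)
pivot(1,1)=8: scale R1 → (0, 1, 1, 6)
  clear (0,1): R0 −= (6)R1 → (1, 0, 3, 4)
pivot(2,2)=10: scale R2 → (0, 0, 1, 1)
  clear (0,2): R0 −= (3)R2 → (1, 0, 0, 1)
  clear (1,2): R1 −= (1)R2 → (0, 1, 0, 5)

M[1][3] = 5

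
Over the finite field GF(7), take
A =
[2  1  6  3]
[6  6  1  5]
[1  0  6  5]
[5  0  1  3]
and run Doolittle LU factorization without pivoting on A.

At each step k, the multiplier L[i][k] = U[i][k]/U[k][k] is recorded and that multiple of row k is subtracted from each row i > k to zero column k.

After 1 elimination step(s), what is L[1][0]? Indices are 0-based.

L[1][0] = 3

k=0: U[0][0]=2
  eliminate (1,0): mult=3, new row 1: (0, 3, 4, 3); set L[1][0]=3
  eliminate (2,0): mult=4, new row 2: (0, 3, 3, 0); set L[2][0]=4
  eliminate (3,0): mult=6, new row 3: (0, 1, 0, 6); set L[3][0]=6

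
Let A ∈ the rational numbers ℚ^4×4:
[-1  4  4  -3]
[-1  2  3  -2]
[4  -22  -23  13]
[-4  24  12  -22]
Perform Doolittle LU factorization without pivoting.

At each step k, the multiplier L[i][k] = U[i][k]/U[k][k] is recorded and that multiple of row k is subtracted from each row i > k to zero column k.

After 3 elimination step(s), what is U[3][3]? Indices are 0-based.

[col 0] pivot -1
  R1 -= 1*R0 → (0, -2, -1, 1)  (L[1][0] := 1)
  R2 -= -4*R0 → (0, -6, -7, 1)  (L[2][0] := -4)
  R3 -= 4*R0 → (0, 8, -4, -10)  (L[3][0] := 4)
[col 1] pivot -2
  R2 -= 3*R1 → (0, 0, -4, -2)  (L[2][1] := 3)
  R3 -= -4*R1 → (0, 0, -8, -6)  (L[3][1] := -4)
[col 2] pivot -4
  R3 -= 2*R2 → (0, 0, 0, -2)  (L[3][2] := 2)

U[3][3] = -2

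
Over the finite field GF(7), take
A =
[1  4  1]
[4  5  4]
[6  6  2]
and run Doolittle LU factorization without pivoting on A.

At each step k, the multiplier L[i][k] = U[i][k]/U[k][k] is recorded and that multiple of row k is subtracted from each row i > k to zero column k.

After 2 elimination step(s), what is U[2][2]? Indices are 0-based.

U[2][2] = 3

[col 0] pivot 1
  R1 -= 4*R0 → (0, 3, 0)  (L[1][0] := 4)
  R2 -= 6*R0 → (0, 3, 3)  (L[2][0] := 6)
[col 1] pivot 3
  R2 -= 1*R1 → (0, 0, 3)  (L[2][1] := 1)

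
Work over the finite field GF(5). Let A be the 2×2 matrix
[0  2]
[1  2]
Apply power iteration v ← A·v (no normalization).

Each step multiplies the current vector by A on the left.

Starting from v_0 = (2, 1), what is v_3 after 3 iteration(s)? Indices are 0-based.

v_0 = (2, 1).
v_1 = A·v_0 = (2, 4).
v_2 = A·v_1 = (3, 0).
v_3 = A·v_2 = (0, 3).

v_3 = (0, 3)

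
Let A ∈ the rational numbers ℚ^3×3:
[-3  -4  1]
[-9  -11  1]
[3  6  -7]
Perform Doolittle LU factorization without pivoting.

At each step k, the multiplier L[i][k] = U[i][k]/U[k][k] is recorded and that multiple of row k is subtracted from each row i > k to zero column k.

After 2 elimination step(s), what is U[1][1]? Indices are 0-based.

k=0: U[0][0]=-3
  eliminate (1,0): mult=3, new row 1: (0, 1, -2); set L[1][0]=3
  eliminate (2,0): mult=-1, new row 2: (0, 2, -6); set L[2][0]=-1
k=1: U[1][1]=1
  eliminate (2,1): mult=2, new row 2: (0, 0, -2); set L[2][1]=2

U[1][1] = 1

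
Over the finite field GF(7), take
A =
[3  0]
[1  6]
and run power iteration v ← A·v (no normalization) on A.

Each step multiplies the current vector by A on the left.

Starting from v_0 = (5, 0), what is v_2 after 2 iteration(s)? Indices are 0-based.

v_2 = (3, 3)

v_0 = (5, 0).
v_1 = A·v_0 = (1, 5).
v_2 = A·v_1 = (3, 3).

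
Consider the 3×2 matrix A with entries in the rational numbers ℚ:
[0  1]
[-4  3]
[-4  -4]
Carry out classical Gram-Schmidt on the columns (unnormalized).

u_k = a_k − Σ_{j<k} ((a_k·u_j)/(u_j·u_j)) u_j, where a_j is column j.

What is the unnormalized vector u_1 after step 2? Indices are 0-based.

u_1 = (1, 7/2, -7/2)

Step 1: u_0 = a_0 = (0, -4, -4).
Step 2: u_1 = a_1 − (1/8)·u_0 = (1, 7/2, -7/2).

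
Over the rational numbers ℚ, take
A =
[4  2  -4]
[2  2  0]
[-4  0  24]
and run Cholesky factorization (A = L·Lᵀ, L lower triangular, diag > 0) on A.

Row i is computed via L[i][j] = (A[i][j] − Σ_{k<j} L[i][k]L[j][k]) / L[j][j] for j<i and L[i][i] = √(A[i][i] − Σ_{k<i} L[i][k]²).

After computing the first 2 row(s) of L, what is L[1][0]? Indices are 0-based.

L[1][0] = 1

Step 1: L[0][0] = √(4) = 2.
  L[1][0] = (2) / L[0][0] = 1.
Step 2: L[1][1] = √(1) = 1.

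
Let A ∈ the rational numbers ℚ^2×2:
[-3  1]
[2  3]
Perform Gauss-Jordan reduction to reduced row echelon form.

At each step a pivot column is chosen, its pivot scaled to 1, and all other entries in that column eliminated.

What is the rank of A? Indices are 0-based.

rank = 2

pivot(0,0)=-3: scale R0 → (1, -1/3)
  clear (1,0): R1 −= (2)R0 → (0, 11/3)
pivot(1,1)=11/3: scale R1 → (0, 1)
  clear (0,1): R0 −= (-1/3)R1 → (1, 0)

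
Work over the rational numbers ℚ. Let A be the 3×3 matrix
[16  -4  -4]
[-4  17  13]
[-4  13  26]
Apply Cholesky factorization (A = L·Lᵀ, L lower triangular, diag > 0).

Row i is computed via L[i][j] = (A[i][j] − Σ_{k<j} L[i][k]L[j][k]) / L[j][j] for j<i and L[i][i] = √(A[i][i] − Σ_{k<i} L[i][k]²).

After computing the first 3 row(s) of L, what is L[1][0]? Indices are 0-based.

Step 1: L[0][0] = √(16) = 4.
  L[1][0] = (-4) / L[0][0] = -1.
Step 2: L[1][1] = √(16) = 4.
  L[2][0] = (-4) / L[0][0] = -1.
  L[2][1] = (12) / L[1][1] = 3.
Step 3: L[2][2] = √(16) = 4.

L[1][0] = -1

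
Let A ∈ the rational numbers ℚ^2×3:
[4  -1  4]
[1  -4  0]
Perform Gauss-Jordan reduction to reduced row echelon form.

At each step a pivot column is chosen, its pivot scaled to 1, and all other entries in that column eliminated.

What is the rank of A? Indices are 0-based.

pivot(0,0)=4: scale R0 → (1, -1/4, 1)
  clear (1,0): R1 −= (1)R0 → (0, -15/4, -1)
pivot(1,1)=-15/4: scale R1 → (0, 1, 4/15)
  clear (0,1): R0 −= (-1/4)R1 → (1, 0, 16/15)

rank = 2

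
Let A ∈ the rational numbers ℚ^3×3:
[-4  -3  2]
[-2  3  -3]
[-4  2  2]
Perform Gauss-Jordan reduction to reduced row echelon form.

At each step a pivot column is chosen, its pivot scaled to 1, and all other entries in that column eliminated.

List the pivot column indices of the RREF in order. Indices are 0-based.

pivot columns: 0, 1, 2

pivot(0,0)=-4: scale R0 → (1, 3/4, -1/2)
  clear (1,0): R1 −= (-2)R0 → (0, 9/2, -4)
  clear (2,0): R2 −= (-4)R0 → (0, 5, 0)
pivot(1,1)=9/2: scale R1 → (0, 1, -8/9)
  clear (0,1): R0 −= (3/4)R1 → (1, 0, 1/6)
  clear (2,1): R2 −= (5)R1 → (0, 0, 40/9)
pivot(2,2)=40/9: scale R2 → (0, 0, 1)
  clear (0,2): R0 −= (1/6)R2 → (1, 0, 0)
  clear (1,2): R1 −= (-8/9)R2 → (0, 1, 0)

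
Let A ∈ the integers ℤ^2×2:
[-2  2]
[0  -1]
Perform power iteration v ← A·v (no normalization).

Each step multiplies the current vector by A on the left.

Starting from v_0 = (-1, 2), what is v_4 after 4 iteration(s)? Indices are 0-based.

v_0 = (-1, 2).
v_1 = A·v_0 = (6, -2).
v_2 = A·v_1 = (-16, 2).
v_3 = A·v_2 = (36, -2).
v_4 = A·v_3 = (-76, 2).

v_4 = (-76, 2)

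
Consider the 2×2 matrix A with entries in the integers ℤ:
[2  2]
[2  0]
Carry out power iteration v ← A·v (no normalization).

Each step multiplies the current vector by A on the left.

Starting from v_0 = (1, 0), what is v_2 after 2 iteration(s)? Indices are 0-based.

v_2 = (8, 4)

v_0 = (1, 0).
v_1 = A·v_0 = (2, 2).
v_2 = A·v_1 = (8, 4).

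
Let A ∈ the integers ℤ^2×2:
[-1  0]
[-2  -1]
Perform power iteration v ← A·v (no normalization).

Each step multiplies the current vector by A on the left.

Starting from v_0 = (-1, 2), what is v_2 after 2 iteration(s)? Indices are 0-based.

v_0 = (-1, 2).
v_1 = A·v_0 = (1, 0).
v_2 = A·v_1 = (-1, -2).

v_2 = (-1, -2)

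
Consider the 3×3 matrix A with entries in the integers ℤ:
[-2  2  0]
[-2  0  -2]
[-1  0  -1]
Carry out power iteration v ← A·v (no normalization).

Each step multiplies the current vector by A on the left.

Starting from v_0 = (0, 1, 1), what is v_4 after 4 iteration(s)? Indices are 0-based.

v_0 = (0, 1, 1).
v_1 = A·v_0 = (2, -2, -1).
v_2 = A·v_1 = (-8, -2, -1).
v_3 = A·v_2 = (12, 18, 9).
v_4 = A·v_3 = (12, -42, -21).

v_4 = (12, -42, -21)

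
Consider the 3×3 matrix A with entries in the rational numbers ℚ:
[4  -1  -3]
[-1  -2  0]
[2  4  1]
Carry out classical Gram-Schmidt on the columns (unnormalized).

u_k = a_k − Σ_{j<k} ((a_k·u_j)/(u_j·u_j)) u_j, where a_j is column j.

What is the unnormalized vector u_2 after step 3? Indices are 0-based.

u_2 = (0, 2/5, 1/5)

Step 1: u_0 = a_0 = (4, -1, 2).
Step 2: u_1 = a_1 − (2/7)·u_0 = (-15/7, -12/7, 24/7).
Step 3: u_2 = a_2 − (-10/21)·u_0 − (23/45)·u_1 = (0, 2/5, 1/5).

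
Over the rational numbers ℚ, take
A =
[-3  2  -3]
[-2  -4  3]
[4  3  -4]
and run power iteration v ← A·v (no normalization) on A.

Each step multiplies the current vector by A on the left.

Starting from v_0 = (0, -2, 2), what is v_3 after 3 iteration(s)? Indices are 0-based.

v_3 = (-630, 286, -66)

v_0 = (0, -2, 2).
v_1 = A·v_0 = (-10, 14, -14).
v_2 = A·v_1 = (100, -78, 58).
v_3 = A·v_2 = (-630, 286, -66).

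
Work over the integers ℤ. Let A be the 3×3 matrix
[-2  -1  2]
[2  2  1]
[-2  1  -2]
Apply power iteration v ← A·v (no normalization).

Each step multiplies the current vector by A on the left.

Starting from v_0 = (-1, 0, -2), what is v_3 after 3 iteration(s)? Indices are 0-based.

v_3 = (-58, 16, -22)

v_0 = (-1, 0, -2).
v_1 = A·v_0 = (-2, -4, 6).
v_2 = A·v_1 = (20, -6, -12).
v_3 = A·v_2 = (-58, 16, -22).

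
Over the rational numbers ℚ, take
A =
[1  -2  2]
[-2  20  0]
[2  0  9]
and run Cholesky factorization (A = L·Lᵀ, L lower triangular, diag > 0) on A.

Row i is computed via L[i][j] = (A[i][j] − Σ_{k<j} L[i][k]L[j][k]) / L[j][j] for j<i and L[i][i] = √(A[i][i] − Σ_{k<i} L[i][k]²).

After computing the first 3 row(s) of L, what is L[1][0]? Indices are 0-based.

L[1][0] = -2

Step 1: L[0][0] = √(1) = 1.
  L[1][0] = (-2) / L[0][0] = -2.
Step 2: L[1][1] = √(16) = 4.
  L[2][0] = (2) / L[0][0] = 2.
  L[2][1] = (4) / L[1][1] = 1.
Step 3: L[2][2] = √(4) = 2.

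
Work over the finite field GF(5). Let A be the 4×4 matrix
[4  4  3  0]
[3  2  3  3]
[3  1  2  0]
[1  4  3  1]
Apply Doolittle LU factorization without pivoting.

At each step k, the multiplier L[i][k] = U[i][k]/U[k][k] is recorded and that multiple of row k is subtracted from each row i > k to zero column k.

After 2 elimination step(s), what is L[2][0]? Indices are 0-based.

L[2][0] = 2

Step 1: pivot at (0,0) is 4.
  row1 ← row1 − (2)·row0  ⇒  L[1][0]=2, U row1=(0, 4, 2, 3)
  row2 ← row2 − (2)·row0  ⇒  L[2][0]=2, U row2=(0, 3, 1, 0)
  row3 ← row3 − (4)·row0  ⇒  L[3][0]=4, U row3=(0, 3, 1, 1)
Step 2: pivot at (1,1) is 4.
  row2 ← row2 − (2)·row1  ⇒  L[2][1]=2, U row2=(0, 0, 2, 4)
  row3 ← row3 − (2)·row1  ⇒  L[3][1]=2, U row3=(0, 0, 2, 0)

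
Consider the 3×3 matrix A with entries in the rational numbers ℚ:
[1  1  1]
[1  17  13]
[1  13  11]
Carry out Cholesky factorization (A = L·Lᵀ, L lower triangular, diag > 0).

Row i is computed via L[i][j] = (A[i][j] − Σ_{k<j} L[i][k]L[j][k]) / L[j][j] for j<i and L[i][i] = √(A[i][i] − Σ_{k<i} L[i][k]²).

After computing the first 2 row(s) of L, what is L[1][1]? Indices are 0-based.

Step 1: L[0][0] = √(1) = 1.
  L[1][0] = (1) / L[0][0] = 1.
Step 2: L[1][1] = √(16) = 4.

L[1][1] = 4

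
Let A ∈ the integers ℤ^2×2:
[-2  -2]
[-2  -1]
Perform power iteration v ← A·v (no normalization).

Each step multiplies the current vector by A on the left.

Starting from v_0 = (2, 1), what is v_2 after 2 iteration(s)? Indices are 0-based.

v_0 = (2, 1).
v_1 = A·v_0 = (-6, -5).
v_2 = A·v_1 = (22, 17).

v_2 = (22, 17)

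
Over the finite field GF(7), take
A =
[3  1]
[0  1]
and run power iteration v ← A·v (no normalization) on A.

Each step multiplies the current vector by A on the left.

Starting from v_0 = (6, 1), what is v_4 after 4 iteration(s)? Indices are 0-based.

v_0 = (6, 1).
v_1 = A·v_0 = (5, 1).
v_2 = A·v_1 = (2, 1).
v_3 = A·v_2 = (0, 1).
v_4 = A·v_3 = (1, 1).

v_4 = (1, 1)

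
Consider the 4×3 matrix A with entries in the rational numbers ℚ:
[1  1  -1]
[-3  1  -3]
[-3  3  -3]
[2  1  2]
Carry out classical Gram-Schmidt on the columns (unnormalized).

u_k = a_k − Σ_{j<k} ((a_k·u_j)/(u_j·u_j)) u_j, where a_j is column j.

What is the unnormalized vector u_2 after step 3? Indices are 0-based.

u_2 = (-284/195, -62/195, 22/65, 148/195)

Step 1: u_0 = a_0 = (1, -3, -3, 2).
Step 2: u_1 = a_1 − (-9/23)·u_0 = (32/23, -4/23, 42/23, 41/23).
Step 3: u_2 = a_2 − (21/23)·u_0 − (-64/195)·u_1 = (-284/195, -62/195, 22/65, 148/195).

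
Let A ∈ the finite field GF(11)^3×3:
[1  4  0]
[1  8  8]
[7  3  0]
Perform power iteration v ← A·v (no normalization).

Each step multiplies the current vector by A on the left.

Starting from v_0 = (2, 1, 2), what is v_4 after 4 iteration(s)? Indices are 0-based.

v_0 = (2, 1, 2).
v_1 = A·v_0 = (6, 4, 6).
v_2 = A·v_1 = (0, 9, 10).
v_3 = A·v_2 = (3, 9, 5).
v_4 = A·v_3 = (6, 5, 4).

v_4 = (6, 5, 4)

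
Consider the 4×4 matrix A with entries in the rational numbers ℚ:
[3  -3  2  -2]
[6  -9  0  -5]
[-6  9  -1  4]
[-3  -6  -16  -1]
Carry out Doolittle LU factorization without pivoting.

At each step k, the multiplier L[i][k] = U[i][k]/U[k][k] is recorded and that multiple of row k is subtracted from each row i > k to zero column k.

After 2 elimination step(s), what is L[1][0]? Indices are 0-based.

L[1][0] = 2

[col 0] pivot 3
  R1 -= 2*R0 → (0, -3, -4, -1)  (L[1][0] := 2)
  R2 -= -2*R0 → (0, 3, 3, 0)  (L[2][0] := -2)
  R3 -= -1*R0 → (0, -9, -14, -3)  (L[3][0] := -1)
[col 1] pivot -3
  R2 -= -1*R1 → (0, 0, -1, -1)  (L[2][1] := -1)
  R3 -= 3*R1 → (0, 0, -2, 0)  (L[3][1] := 3)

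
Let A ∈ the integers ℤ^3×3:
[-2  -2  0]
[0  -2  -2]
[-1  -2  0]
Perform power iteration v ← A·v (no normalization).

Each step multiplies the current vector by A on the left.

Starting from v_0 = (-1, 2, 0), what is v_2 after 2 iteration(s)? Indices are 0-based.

v_2 = (12, 14, 10)

v_0 = (-1, 2, 0).
v_1 = A·v_0 = (-2, -4, -3).
v_2 = A·v_1 = (12, 14, 10).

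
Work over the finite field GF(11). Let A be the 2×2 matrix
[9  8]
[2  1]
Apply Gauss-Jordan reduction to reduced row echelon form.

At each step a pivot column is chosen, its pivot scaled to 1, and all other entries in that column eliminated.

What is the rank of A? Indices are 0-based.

pivot(0,0)=9: scale R0 → (1, 7)
  clear (1,0): R1 −= (2)R0 → (0, 9)
pivot(1,1)=9: scale R1 → (0, 1)
  clear (0,1): R0 −= (7)R1 → (1, 0)

rank = 2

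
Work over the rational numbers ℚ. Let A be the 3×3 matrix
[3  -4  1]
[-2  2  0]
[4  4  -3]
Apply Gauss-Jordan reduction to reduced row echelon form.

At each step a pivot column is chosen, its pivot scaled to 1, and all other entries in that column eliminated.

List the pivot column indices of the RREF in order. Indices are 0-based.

pivot columns: 0, 1, 2

step 1: normalize row 0 (÷3) = (1, -4/3, 1/3)
  row 1: subtract -2×row0 = (0, -2/3, 2/3)
  row 2: subtract 4×row0 = (0, 28/3, -13/3)
step 2: normalize row 1 (÷-2/3) = (0, 1, -1)
  row 0: subtract -4/3×row1 = (1, 0, -1)
  row 2: subtract 28/3×row1 = (0, 0, 5)
step 3: normalize row 2 (÷5) = (0, 0, 1)
  row 0: subtract -1×row2 = (1, 0, 0)
  row 1: subtract -1×row2 = (0, 1, 0)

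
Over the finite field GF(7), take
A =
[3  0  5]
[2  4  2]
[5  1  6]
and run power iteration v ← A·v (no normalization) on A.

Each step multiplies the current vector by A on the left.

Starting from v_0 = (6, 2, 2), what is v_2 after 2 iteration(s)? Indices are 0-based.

v_2 = (3, 2, 1)

v_0 = (6, 2, 2).
v_1 = A·v_0 = (0, 3, 2).
v_2 = A·v_1 = (3, 2, 1).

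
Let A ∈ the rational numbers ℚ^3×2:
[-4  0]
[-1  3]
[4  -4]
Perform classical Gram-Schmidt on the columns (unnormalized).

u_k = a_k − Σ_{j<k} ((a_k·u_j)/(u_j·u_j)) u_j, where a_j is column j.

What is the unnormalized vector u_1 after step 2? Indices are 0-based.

u_1 = (-76/33, 80/33, -56/33)

Step 1: u_0 = a_0 = (-4, -1, 4).
Step 2: u_1 = a_1 − (-19/33)·u_0 = (-76/33, 80/33, -56/33).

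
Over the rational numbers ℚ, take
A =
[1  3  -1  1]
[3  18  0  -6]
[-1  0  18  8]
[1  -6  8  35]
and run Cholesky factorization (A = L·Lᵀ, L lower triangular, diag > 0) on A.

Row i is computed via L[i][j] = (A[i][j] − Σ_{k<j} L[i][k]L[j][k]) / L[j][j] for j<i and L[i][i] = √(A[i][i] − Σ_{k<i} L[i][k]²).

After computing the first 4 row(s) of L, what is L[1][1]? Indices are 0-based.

Step 1: L[0][0] = √(1) = 1.
  L[1][0] = (3) / L[0][0] = 3.
Step 2: L[1][1] = √(9) = 3.
  L[2][0] = (-1) / L[0][0] = -1.
  L[2][1] = (3) / L[1][1] = 1.
Step 3: L[2][2] = √(16) = 4.
  L[3][0] = (1) / L[0][0] = 1.
  L[3][1] = (-9) / L[1][1] = -3.
  L[3][2] = (12) / L[2][2] = 3.
Step 4: L[3][3] = √(16) = 4.

L[1][1] = 3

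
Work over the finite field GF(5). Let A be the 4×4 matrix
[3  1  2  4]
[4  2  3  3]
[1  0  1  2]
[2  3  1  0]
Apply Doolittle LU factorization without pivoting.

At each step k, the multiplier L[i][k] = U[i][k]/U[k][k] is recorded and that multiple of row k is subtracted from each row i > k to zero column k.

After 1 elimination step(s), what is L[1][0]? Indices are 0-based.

Step 1: pivot at (0,0) is 3.
  row1 ← row1 − (3)·row0  ⇒  L[1][0]=3, U row1=(0, 4, 2, 1)
  row2 ← row2 − (2)·row0  ⇒  L[2][0]=2, U row2=(0, 3, 2, 4)
  row3 ← row3 − (4)·row0  ⇒  L[3][0]=4, U row3=(0, 4, 3, 4)

L[1][0] = 3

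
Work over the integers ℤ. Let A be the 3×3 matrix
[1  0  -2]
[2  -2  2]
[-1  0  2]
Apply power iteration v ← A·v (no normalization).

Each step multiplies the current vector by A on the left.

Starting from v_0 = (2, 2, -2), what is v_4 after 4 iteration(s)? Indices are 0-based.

v_4 = (162, 32, -162)

v_0 = (2, 2, -2).
v_1 = A·v_0 = (6, -4, -6).
v_2 = A·v_1 = (18, 8, -18).
v_3 = A·v_2 = (54, -16, -54).
v_4 = A·v_3 = (162, 32, -162).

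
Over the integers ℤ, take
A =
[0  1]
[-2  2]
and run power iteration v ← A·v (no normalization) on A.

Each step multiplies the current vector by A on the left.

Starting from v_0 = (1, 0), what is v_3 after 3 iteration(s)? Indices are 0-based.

v_3 = (-4, -4)

v_0 = (1, 0).
v_1 = A·v_0 = (0, -2).
v_2 = A·v_1 = (-2, -4).
v_3 = A·v_2 = (-4, -4).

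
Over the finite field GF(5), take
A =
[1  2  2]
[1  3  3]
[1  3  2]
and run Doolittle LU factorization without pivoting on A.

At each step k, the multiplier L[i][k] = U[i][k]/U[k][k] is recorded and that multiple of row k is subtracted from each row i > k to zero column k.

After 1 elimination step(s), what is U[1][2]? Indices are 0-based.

[col 0] pivot 1
  R1 -= 1*R0 → (0, 1, 1)  (L[1][0] := 1)
  R2 -= 1*R0 → (0, 1, 0)  (L[2][0] := 1)

U[1][2] = 1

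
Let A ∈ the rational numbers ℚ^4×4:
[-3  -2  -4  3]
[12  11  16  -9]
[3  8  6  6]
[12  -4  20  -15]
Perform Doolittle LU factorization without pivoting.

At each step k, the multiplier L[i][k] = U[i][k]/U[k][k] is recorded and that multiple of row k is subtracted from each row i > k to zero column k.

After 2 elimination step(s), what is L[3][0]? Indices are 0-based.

L[3][0] = -4

[col 0] pivot -3
  R1 -= -4*R0 → (0, 3, 0, 3)  (L[1][0] := -4)
  R2 -= -1*R0 → (0, 6, 2, 9)  (L[2][0] := -1)
  R3 -= -4*R0 → (0, -12, 4, -3)  (L[3][0] := -4)
[col 1] pivot 3
  R2 -= 2*R1 → (0, 0, 2, 3)  (L[2][1] := 2)
  R3 -= -4*R1 → (0, 0, 4, 9)  (L[3][1] := -4)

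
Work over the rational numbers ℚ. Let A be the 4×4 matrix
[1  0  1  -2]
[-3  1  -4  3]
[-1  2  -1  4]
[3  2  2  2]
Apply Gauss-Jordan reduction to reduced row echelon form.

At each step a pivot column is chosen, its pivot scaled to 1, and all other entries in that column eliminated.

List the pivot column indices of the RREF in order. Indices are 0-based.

step 1: normalize row 0 (÷1) = (1, 0, 1, -2)
  row 1: subtract -3×row0 = (0, 1, -1, -3)
  row 2: subtract -1×row0 = (0, 2, 0, 2)
  row 3: subtract 3×row0 = (0, 2, -1, 8)
step 2: normalize row 1 (÷1) = (0, 1, -1, -3)
  row 2: subtract 2×row1 = (0, 0, 2, 8)
  row 3: subtract 2×row1 = (0, 0, 1, 14)
step 3: normalize row 2 (÷2) = (0, 0, 1, 4)
  row 0: subtract 1×row2 = (1, 0, 0, -6)
  row 1: subtract -1×row2 = (0, 1, 0, 1)
  row 3: subtract 1×row2 = (0, 0, 0, 10)
step 4: normalize row 3 (÷10) = (0, 0, 0, 1)
  row 0: subtract -6×row3 = (1, 0, 0, 0)
  row 1: subtract 1×row3 = (0, 1, 0, 0)
  row 2: subtract 4×row3 = (0, 0, 1, 0)

pivot columns: 0, 1, 2, 3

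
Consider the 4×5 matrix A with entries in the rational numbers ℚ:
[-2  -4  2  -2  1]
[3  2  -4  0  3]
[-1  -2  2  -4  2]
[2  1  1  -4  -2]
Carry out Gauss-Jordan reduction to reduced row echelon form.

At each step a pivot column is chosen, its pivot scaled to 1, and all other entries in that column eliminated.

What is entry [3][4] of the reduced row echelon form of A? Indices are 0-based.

M[3][4] = -4/3

step 1: normalize row 0 (÷-2) = (1, 2, -1, 1, -1/2)
  row 1: subtract 3×row0 = (0, -4, -1, -3, 9/2)
  row 2: subtract -1×row0 = (0, 0, 1, -3, 3/2)
  row 3: subtract 2×row0 = (0, -3, 3, -6, -1)
step 2: normalize row 1 (÷-4) = (0, 1, 1/4, 3/4, -9/8)
  row 0: subtract 2×row1 = (1, 0, -3/2, -1/2, 7/4)
  row 3: subtract -3×row1 = (0, 0, 15/4, -15/4, -35/8)
step 3: normalize row 2 (÷1) = (0, 0, 1, -3, 3/2)
  row 0: subtract -3/2×row2 = (1, 0, 0, -5, 4)
  row 1: subtract 1/4×row2 = (0, 1, 0, 3/2, -3/2)
  row 3: subtract 15/4×row2 = (0, 0, 0, 15/2, -10)
step 4: normalize row 3 (÷15/2) = (0, 0, 0, 1, -4/3)
  row 0: subtract -5×row3 = (1, 0, 0, 0, -8/3)
  row 1: subtract 3/2×row3 = (0, 1, 0, 0, 1/2)
  row 2: subtract -3×row3 = (0, 0, 1, 0, -5/2)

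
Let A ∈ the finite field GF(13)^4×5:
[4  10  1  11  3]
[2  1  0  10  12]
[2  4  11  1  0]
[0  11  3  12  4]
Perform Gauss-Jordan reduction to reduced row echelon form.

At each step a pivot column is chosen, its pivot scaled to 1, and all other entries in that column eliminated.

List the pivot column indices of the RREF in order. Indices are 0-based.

pivot columns: 0, 1, 2, 4

step 1: normalize row 0 (÷4) = (1, 9, 10, 6, 4)
  row 1: subtract 2×row0 = (0, 9, 6, 11, 4)
  row 2: subtract 2×row0 = (0, 12, 4, 2, 5)
step 2: normalize row 1 (÷9) = (0, 1, 5, 7, 12)
  row 0: subtract 9×row1 = (1, 0, 4, 8, 0)
  row 2: subtract 12×row1 = (0, 0, 9, 9, 4)
  row 3: subtract 11×row1 = (0, 0, 0, 0, 2)
step 3: normalize row 2 (÷9) = (0, 0, 1, 1, 12)
  row 0: subtract 4×row2 = (1, 0, 0, 4, 4)
  row 1: subtract 5×row2 = (0, 1, 0, 2, 4)
skip col 3 (zero from row 3)
step 4: normalize row 3 (÷2) = (0, 0, 0, 0, 1)
  row 0: subtract 4×row3 = (1, 0, 0, 4, 0)
  row 1: subtract 4×row3 = (0, 1, 0, 2, 0)
  row 2: subtract 12×row3 = (0, 0, 1, 1, 0)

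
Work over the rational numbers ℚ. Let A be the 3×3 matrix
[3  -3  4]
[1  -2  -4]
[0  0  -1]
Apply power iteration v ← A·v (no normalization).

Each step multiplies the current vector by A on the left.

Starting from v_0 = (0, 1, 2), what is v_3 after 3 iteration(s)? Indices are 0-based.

v_3 = (20, -37, -2)

v_0 = (0, 1, 2).
v_1 = A·v_0 = (5, -10, -2).
v_2 = A·v_1 = (37, 33, 2).
v_3 = A·v_2 = (20, -37, -2).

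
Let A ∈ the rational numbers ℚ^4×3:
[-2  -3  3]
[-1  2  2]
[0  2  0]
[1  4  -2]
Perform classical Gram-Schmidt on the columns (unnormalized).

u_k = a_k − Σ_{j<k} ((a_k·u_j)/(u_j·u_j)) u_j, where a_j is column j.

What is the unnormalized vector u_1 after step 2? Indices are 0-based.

Step 1: u_0 = a_0 = (-2, -1, 0, 1).
Step 2: u_1 = a_1 − (4/3)·u_0 = (-1/3, 10/3, 2, 8/3).

u_1 = (-1/3, 10/3, 2, 8/3)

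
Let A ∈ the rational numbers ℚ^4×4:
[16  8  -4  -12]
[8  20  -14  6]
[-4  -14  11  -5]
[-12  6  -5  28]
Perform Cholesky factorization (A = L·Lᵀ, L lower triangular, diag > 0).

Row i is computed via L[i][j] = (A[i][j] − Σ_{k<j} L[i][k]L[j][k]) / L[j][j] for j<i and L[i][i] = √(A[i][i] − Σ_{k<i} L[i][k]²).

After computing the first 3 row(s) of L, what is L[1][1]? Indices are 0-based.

Step 1: L[0][0] = √(16) = 4.
  L[1][0] = (8) / L[0][0] = 2.
Step 2: L[1][1] = √(16) = 4.
  L[2][0] = (-4) / L[0][0] = -1.
  L[2][1] = (-12) / L[1][1] = -3.
Step 3: L[2][2] = √(1) = 1.

L[1][1] = 4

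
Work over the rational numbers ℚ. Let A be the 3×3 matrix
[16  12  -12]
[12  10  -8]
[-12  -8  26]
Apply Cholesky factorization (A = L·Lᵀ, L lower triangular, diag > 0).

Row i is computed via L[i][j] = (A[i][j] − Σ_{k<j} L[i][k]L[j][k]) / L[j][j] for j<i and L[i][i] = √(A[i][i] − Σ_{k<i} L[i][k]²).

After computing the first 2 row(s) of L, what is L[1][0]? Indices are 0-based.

Step 1: L[0][0] = √(16) = 4.
  L[1][0] = (12) / L[0][0] = 3.
Step 2: L[1][1] = √(1) = 1.

L[1][0] = 3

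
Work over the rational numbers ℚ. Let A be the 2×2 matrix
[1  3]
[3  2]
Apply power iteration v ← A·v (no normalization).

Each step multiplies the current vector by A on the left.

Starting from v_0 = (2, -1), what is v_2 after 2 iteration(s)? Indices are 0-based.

v_0 = (2, -1).
v_1 = A·v_0 = (-1, 4).
v_2 = A·v_1 = (11, 5).

v_2 = (11, 5)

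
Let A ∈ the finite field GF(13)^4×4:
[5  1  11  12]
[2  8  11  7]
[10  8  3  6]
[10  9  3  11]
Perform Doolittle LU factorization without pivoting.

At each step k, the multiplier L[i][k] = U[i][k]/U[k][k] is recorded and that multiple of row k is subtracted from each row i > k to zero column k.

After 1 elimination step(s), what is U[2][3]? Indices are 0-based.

k=0: U[0][0]=5
  eliminate (1,0): mult=3, new row 1: (0, 5, 4, 10); set L[1][0]=3
  eliminate (2,0): mult=2, new row 2: (0, 6, 7, 8); set L[2][0]=2
  eliminate (3,0): mult=2, new row 3: (0, 7, 7, 0); set L[3][0]=2

U[2][3] = 8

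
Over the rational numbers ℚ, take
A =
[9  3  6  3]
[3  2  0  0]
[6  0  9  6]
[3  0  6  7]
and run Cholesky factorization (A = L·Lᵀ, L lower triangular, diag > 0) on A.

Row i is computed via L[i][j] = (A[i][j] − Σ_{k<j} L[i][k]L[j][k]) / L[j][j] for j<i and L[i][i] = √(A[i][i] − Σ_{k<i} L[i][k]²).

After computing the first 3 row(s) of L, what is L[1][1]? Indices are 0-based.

Step 1: L[0][0] = √(9) = 3.
  L[1][0] = (3) / L[0][0] = 1.
Step 2: L[1][1] = √(1) = 1.
  L[2][0] = (6) / L[0][0] = 2.
  L[2][1] = (-2) / L[1][1] = -2.
Step 3: L[2][2] = √(1) = 1.

L[1][1] = 1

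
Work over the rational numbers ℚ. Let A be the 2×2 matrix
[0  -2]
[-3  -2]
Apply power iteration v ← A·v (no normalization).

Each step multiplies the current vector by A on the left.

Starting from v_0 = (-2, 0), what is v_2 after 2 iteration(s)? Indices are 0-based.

v_2 = (-12, -12)

v_0 = (-2, 0).
v_1 = A·v_0 = (0, 6).
v_2 = A·v_1 = (-12, -12).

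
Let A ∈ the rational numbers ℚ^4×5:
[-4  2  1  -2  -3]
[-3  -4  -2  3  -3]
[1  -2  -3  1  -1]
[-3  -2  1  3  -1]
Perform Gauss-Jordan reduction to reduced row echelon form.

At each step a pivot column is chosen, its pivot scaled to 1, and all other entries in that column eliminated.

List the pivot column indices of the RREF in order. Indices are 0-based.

pivot columns: 0, 1, 2, 3

step 1: normalize row 0 (÷-4) = (1, -1/2, -1/4, 1/2, 3/4)
  row 1: subtract -3×row0 = (0, -11/2, -11/4, 9/2, -3/4)
  row 2: subtract 1×row0 = (0, -3/2, -11/4, 1/2, -7/4)
  row 3: subtract -3×row0 = (0, -7/2, 1/4, 9/2, 5/4)
step 2: normalize row 1 (÷-11/2) = (0, 1, 1/2, -9/11, 3/22)
  row 0: subtract -1/2×row1 = (1, 0, 0, 1/11, 9/11)
  row 2: subtract -3/2×row1 = (0, 0, -2, -8/11, -17/11)
  row 3: subtract -7/2×row1 = (0, 0, 2, 18/11, 19/11)
step 3: normalize row 2 (÷-2) = (0, 0, 1, 4/11, 17/22)
  row 1: subtract 1/2×row2 = (0, 1, 0, -1, -1/4)
  row 3: subtract 2×row2 = (0, 0, 0, 10/11, 2/11)
step 4: normalize row 3 (÷10/11) = (0, 0, 0, 1, 1/5)
  row 0: subtract 1/11×row3 = (1, 0, 0, 0, 4/5)
  row 1: subtract -1×row3 = (0, 1, 0, 0, -1/20)
  row 2: subtract 4/11×row3 = (0, 0, 1, 0, 7/10)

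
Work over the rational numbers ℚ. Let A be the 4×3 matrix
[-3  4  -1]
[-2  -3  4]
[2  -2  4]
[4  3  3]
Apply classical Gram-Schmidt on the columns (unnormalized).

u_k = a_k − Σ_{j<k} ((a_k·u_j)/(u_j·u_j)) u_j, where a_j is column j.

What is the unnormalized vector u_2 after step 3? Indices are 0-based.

Step 1: u_0 = a_0 = (-3, -2, 2, 4).
Step 2: u_1 = a_1 − (2/33)·u_0 = (46/11, -95/33, -70/33, 91/33).
Step 3: u_2 = a_2 − (5/11)·u_0 − (-21/50)·u_1 = (53/25, 37/10, 11/5, 117/50).

u_2 = (53/25, 37/10, 11/5, 117/50)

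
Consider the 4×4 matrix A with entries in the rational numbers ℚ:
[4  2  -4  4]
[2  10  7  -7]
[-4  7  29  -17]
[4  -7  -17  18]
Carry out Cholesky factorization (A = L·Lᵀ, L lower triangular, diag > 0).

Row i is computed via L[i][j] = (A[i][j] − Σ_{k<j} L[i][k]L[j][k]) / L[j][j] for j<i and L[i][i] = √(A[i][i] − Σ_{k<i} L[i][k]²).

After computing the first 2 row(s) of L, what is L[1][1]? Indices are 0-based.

Step 1: L[0][0] = √(4) = 2.
  L[1][0] = (2) / L[0][0] = 1.
Step 2: L[1][1] = √(9) = 3.

L[1][1] = 3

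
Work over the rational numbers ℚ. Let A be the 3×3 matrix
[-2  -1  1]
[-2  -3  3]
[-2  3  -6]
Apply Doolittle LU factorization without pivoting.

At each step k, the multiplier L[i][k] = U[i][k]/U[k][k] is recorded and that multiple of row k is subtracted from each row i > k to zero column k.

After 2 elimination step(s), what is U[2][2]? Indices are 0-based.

k=0: U[0][0]=-2
  eliminate (1,0): mult=1, new row 1: (0, -2, 2); set L[1][0]=1
  eliminate (2,0): mult=1, new row 2: (0, 4, -7); set L[2][0]=1
k=1: U[1][1]=-2
  eliminate (2,1): mult=-2, new row 2: (0, 0, -3); set L[2][1]=-2

U[2][2] = -3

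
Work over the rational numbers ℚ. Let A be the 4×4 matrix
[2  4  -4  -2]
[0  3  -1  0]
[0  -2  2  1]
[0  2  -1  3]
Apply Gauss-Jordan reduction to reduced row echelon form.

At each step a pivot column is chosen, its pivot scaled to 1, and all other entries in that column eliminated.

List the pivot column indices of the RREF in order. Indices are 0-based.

pivot columns: 0, 1, 2, 3

[1] R0 /= 2  ⇒  (1, 2, -2, -1)
[2] R1 /= 3  ⇒  (0, 1, -1/3, 0)
     R0 -= 2·R1  ⇒  (1, 0, -4/3, -1)
     R2 -= -2·R1  ⇒  (0, 0, 4/3, 1)
     R3 -= 2·R1  ⇒  (0, 0, -1/3, 3)
[3] R2 /= 4/3  ⇒  (0, 0, 1, 3/4)
     R0 -= -4/3·R2  ⇒  (1, 0, 0, 0)
     R1 -= -1/3·R2  ⇒  (0, 1, 0, 1/4)
     R3 -= -1/3·R2  ⇒  (0, 0, 0, 13/4)
[4] R3 /= 13/4  ⇒  (0, 0, 0, 1)
     R1 -= 1/4·R3  ⇒  (0, 1, 0, 0)
     R2 -= 3/4·R3  ⇒  (0, 0, 1, 0)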